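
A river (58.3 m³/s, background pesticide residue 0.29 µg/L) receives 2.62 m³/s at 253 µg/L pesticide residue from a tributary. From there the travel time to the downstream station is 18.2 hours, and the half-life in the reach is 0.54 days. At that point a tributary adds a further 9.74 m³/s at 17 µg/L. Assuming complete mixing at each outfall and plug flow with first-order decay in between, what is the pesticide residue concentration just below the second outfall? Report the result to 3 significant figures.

Mass balance: C = (58.30·0.2900 + 2.620·253.0) / 60.92 = 679.8/60.92 = 11.16 µg/L; combined flow 60.92 m³/s.
Half-life 0.54 d → k = ln 2 / 0.54 = 1.284 d⁻¹.
After decay, C = 11.16 × e^(−kt) = 11.16 × 0.3778 = 4.216 µg/L.
At the second outfall, C = (60.92·4.216 + 9.740·17.00) / (60.92 + 9.740) = 5.978 µg/L.

5.98 µg/L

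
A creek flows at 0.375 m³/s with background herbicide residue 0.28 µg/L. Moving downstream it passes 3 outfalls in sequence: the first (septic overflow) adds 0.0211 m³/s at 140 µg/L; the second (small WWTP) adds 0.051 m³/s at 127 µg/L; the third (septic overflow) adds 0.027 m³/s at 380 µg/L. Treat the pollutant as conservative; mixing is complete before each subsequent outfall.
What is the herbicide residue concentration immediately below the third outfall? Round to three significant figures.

41.8 µg/L

Outfall 1: combined Q = 0.3961 m³/s; C = (0.3750·0.2800 + 0.02110·140.0)/0.3961 = 7.723 µg/L.
Outfall 2: combined Q = 0.4471 m³/s; C = (0.3961·7.723 + 0.05100·127.0)/0.4471 = 21.33 µg/L.
Outfall 3: combined Q = 0.4741 m³/s; C = (0.4471·21.33 + 0.02700·380.0)/0.4741 = 41.75 µg/L.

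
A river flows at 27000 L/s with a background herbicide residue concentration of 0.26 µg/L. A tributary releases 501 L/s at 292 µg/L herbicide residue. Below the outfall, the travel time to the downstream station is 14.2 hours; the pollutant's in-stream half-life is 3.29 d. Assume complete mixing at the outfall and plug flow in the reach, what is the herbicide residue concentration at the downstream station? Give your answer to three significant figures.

4.92 µg/L

Conservation of mass: C = (27000·0.2600 + 501.0·292.0) / 27500 = 153300/27500 = 5.575 µg/L.
Half-life 3.29 d → k = ln 2 / 3.29 = 0.2107 d⁻¹.
After decay, C = 5.575 × e^(−kt) = 5.575 × 0.8828 = 4.921 µg/L.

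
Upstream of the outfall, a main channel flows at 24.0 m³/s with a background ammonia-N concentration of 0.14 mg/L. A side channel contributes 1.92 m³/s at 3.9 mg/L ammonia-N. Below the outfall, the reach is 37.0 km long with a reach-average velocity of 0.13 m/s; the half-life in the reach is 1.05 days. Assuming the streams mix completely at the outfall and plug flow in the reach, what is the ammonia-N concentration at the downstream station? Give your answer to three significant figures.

Mass balance: C = (24.00·0.1400 + 1.920·3.900) / 25.92 = 10.85/25.92 = 0.4185 mg/L.
Travel time t = 37.0·1000 / 0.13 = 284600 s = 79.06 h.
Half-life 1.05 d → k = ln 2 / 1.05 = 0.6601 d⁻¹.
After decay, C = 0.4185 × e^(−kt) = 0.4185 × 0.1137 = 0.04757 mg/L.

0.0476 mg/L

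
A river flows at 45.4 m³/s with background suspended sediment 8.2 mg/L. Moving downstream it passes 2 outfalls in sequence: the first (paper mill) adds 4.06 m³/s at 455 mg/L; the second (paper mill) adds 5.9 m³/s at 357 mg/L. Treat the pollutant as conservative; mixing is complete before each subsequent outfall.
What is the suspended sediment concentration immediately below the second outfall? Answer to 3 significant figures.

78.1 mg/L

Outfall 1: combined Q = 49.46 m³/s; C = (45.40·8.200 + 4.060·455.0)/49.46 = 44.88 mg/L.
Outfall 2: combined Q = 55.36 m³/s; C = (49.46·44.88 + 5.900·357.0)/55.36 = 78.14 mg/L.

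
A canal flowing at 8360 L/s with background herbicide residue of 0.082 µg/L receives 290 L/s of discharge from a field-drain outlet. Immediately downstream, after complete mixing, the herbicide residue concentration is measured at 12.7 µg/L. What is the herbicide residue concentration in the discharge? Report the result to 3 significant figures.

376 µg/L

Mass balance: 8360·0.08200 + 290.0·Cₑ = 8650·12.70
→ Cₑ = (8650·12.70 − 8360·0.08200) / 290.0 = 376.4 µg/L.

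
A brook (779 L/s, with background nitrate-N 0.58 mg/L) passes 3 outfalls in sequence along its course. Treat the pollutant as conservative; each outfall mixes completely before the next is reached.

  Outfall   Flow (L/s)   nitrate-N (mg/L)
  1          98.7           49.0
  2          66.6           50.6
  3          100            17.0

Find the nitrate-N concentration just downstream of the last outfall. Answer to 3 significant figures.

Outfall 1: combined Q = 877.7 L/s; C = (779.0·0.5800 + 98.70·49.00)/877.7 = 6.025 mg/L.
Outfall 2: combined Q = 944.3 L/s; C = (877.7·6.025 + 66.60·50.60)/944.3 = 9.169 mg/L.
Outfall 3: combined Q = 1044 L/s; C = (944.3·9.169 + 100.0·17.00)/1044 = 9.919 mg/L.

9.92 mg/L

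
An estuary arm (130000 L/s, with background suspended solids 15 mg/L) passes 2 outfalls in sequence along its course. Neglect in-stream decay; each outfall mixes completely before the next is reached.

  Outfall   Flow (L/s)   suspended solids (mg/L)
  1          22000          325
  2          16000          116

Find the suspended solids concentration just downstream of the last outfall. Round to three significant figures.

65.2 mg/L

After outfall 1: Q = 130000 + 22000 = 152000 L/s; C = (130000·15.00 + 22000·325.0)/152000 = 59.87 mg/L.
After outfall 2: Q = 152000 + 16000 = 168000 L/s; C = (152000·59.87 + 16000·116.0)/168000 = 65.21 mg/L.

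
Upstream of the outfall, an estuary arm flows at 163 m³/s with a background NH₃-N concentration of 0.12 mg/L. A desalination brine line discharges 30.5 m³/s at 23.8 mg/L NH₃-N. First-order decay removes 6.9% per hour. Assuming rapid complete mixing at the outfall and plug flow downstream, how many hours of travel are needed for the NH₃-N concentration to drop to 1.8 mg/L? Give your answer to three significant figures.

10.6 h

After mixing, C = (163.0·0.1200 + 30.50·23.80) / 193.5 = 745.5/193.5 = 3.853 mg/L.
6.9%/h lost → k = −ln(1 − 0.069) = 0.07150 h⁻¹.
3.853·exp(−k·t) = 1.8 → t = ln(3.853/1.8)/k = 38320 s = 10.64 h.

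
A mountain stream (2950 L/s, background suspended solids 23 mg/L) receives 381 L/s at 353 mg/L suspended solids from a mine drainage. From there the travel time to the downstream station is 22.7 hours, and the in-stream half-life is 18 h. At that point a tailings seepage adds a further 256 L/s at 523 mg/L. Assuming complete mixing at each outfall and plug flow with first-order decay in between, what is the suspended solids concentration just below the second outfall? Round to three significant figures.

60.9 mg/L

Conservation of mass: C = (2950·23.00 + 381.0·353.0) / 3331 = 202300/3331 = 60.75 mg/L; combined flow 3331 L/s.
Half-life 18 h → k = ln 2 / 18 = 0.03851 h⁻¹ = 0.9242 d⁻¹.
After decay, C = 60.75 × e^(−kt) = 60.75 × 0.4172 = 25.34 mg/L.
At the second outfall, C = (3331·25.34 + 256.0·523.0) / (3331 + 256.0) = 60.86 mg/L.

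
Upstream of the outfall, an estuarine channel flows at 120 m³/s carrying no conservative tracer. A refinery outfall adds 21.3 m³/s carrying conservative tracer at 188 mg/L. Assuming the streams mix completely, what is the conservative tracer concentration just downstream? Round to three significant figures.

Mixed concentration C = ΣQC/ΣQ = (120.0·0 + 21.30·188.0) / 141.3 = 4004/141.3 = 28.34 mg/L.

28.3 mg/L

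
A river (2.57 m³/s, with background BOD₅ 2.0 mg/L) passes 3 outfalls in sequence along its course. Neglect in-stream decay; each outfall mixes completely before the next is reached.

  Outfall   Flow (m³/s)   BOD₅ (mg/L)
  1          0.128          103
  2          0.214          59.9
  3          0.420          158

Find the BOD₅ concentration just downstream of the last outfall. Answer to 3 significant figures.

29.3 mg/L

Outfall 1: combined Q = 2.698 m³/s; C = (2.570·2.000 + 0.1280·103.0)/2.698 = 6.792 mg/L.
Outfall 2: combined Q = 2.912 m³/s; C = (2.698·6.792 + 0.2140·59.90)/2.912 = 10.69 mg/L.
Outfall 3: combined Q = 3.332 m³/s; C = (2.912·10.69 + 0.4200·158.0)/3.332 = 29.26 mg/L.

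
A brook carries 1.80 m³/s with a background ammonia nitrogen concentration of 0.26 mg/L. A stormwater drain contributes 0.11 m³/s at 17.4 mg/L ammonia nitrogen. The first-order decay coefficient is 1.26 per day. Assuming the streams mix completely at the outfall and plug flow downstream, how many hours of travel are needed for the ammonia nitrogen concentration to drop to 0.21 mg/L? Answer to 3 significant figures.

Mass balance: C = (1.800·0.2600 + 0.1100·17.40) / 1.910 = 2.382/1.910 = 1.247 mg/L.
1.247·exp(−k·t) = 0.21 → t = ln(1.247/0.21)/k = 122200 s = 33.93 h.

33.9 h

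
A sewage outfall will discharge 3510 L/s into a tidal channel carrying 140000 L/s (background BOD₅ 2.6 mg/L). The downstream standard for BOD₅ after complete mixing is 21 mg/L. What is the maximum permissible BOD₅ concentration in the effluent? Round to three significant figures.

755 mg/L

At the limit, (Qr·Cr + Qe·Cₑ)/(Qr + Qe) = 21:
Cₑ = (143500·21 − 140000·2.600) / 3510 = 754.9 mg/L.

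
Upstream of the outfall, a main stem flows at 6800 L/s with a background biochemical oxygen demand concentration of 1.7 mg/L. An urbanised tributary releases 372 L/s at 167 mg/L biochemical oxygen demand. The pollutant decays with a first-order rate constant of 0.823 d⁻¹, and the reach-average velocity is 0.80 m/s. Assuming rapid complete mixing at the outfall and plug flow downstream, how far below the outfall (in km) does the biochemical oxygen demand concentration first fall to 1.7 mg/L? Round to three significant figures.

Flow-weighted average: C = (6800·1.700 + 372.0·167.0) / 7172 = 73680/7172 = 10.27 mg/L.
Set 10.27·exp(−k·t) = 1.7 → t = ln(10.27/1.7)/k = 188900 s = 52.46 h.
Distance = v·t = 0.80·188900 = 151100 m = 151.1 km.

151 km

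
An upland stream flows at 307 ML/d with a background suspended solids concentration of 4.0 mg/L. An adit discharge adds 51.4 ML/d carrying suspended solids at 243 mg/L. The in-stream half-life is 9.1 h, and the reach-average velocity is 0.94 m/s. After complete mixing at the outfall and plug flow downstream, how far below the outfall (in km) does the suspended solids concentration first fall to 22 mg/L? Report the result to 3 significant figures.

After mixing, C = (307.0·4.000 + 51.40·243.0) / 358.4 = 13720/358.4 = 38.28 mg/L.
Half-life 9.1 h → k = ln 2 / 9.1 = 0.07617 h⁻¹ = 1.828 d⁻¹.
Set 38.28·exp(−k·t) = 22 → t = ln(38.28/22)/k = 26170 s = 7.270 h.
Distance = v·t = 0.94·26170 = 24600 m = 24.60 km.

24.6 km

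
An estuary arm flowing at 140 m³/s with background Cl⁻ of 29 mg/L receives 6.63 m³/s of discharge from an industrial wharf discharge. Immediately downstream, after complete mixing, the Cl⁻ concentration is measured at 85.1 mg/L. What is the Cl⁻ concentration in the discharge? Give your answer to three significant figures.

Mass balance: 140.0·29.00 + 6.630·Cₑ = 146.6·85.10
→ Cₑ = (146.6·85.10 − 140.0·29.00) / 6.630 = 1270 mg/L.

1270 mg/L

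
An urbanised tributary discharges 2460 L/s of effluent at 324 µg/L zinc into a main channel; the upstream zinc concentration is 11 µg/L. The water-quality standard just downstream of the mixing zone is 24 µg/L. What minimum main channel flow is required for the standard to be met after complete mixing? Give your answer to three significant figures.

Set C_mix = 24: (Q·11.00 + 2460·324.0) / (Q + 2460) = 24
→ Q = 2460·(324.0 − 24)/(24 − 11.00) = 56770 L/s.

56800 L/s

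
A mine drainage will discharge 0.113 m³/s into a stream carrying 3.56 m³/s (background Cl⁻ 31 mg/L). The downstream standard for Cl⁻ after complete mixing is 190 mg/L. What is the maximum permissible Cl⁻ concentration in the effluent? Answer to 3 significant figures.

5200 mg/L

At the limit, (Qr·Cr + Qe·Cₑ)/(Qr + Qe) = 190:
Cₑ = (3.673·190 − 3.560·31.00) / 0.1130 = 5199 mg/L.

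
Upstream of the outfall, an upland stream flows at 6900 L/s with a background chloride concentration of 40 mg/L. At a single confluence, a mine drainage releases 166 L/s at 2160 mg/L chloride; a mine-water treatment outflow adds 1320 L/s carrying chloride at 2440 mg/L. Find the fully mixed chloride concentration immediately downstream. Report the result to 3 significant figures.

After mixing, C = (6900·40.00 + 166.0·2160 + 1320·2440) / 8386 = 3855000/8386 = 459.7 mg/L.

460 mg/L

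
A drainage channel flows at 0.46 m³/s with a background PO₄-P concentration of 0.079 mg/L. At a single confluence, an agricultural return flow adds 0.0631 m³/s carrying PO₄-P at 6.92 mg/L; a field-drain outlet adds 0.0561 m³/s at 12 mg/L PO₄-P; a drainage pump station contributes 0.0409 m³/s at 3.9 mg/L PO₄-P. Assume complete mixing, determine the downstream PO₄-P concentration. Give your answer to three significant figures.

Flow-weighted average: C = (0.4600·0.07900 + 0.06310·6.920 + 0.05610·12.00 + 0.04090·3.900) / 0.6201 = 1.306/0.6201 = 2.106 mg/L.

2.11 mg/L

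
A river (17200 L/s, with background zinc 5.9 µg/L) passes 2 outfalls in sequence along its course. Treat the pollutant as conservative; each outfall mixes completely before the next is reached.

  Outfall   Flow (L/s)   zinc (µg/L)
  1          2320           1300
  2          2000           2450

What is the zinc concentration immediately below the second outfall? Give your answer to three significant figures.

Below outfall 1: Q → 19520 L/s, C = (17200·5.900 + 2320·1300)/19520 = 159.7 µg/L.
Below outfall 2: Q → 21520 L/s, C = (19520·159.7 + 2000·2450)/21520 = 372.6 µg/L.

373 µg/L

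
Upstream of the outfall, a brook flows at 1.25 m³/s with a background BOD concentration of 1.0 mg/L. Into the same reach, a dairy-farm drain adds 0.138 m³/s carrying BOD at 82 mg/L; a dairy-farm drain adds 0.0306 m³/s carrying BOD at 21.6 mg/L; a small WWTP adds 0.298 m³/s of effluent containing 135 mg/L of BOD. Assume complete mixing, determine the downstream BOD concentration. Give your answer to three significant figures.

Mixed concentration C = ΣQC/ΣQ = (1.250·1.000 + 0.1380·82.00 + 0.03060·21.60 + 0.2980·135.0) / 1.717 = 53.46/1.717 = 31.14 mg/L.

31.1 mg/L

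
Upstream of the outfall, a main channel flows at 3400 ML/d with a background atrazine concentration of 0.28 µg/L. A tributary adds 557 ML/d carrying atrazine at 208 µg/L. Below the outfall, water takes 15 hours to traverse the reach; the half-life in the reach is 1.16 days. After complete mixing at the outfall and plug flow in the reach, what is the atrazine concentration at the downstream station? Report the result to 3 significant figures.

20.3 µg/L

Flow-weighted average: C = (3400·0.2800 + 557.0·208.0) / 3957 = 116800/3957 = 29.52 µg/L.
Half-life 1.16 d → k = ln 2 / 1.16 = 0.5975 d⁻¹.
After decay, C = 29.52 × e^(−kt) = 29.52 × 0.6883 = 20.32 µg/L.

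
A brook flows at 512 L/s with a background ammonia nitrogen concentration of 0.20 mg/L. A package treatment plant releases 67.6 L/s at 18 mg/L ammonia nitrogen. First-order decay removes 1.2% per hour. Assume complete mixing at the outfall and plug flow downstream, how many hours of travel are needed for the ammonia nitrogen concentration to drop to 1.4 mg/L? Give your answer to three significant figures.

40.3 h

Mixed concentration C = ΣQC/ΣQ = (512.0·0.2000 + 67.60·18.00) / 579.6 = 1319/579.6 = 2.276 mg/L.
1.2%/h lost → k = −ln(1 − 0.012) = 0.01207 h⁻¹.
2.276·exp(−k·t) = 1.4 → t = ln(2.276/1.4)/k = 144900 s = 40.25 h.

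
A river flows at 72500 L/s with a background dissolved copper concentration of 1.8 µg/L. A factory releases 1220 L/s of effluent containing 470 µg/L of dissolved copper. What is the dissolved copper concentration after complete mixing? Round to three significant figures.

Mass balance: C = (72500·1.800 + 1220·470.0) / 73720 = 703900/73720 = 9.548 µg/L.

9.55 µg/L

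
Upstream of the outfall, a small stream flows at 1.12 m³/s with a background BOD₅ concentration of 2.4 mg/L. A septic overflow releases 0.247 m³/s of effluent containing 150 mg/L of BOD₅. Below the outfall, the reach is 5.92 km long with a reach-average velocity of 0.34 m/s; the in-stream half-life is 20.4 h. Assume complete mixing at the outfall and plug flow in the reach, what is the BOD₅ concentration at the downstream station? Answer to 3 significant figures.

After mixing, C = (1.120·2.400 + 0.2470·150.0) / 1.367 = 39.74/1.367 = 29.07 mg/L.
Travel time t = 5.92·1000 / 0.34 = 17410 s = 4.837 h.
Half-life 20.4 h → k = ln 2 / 20.4 = 0.03398 h⁻¹ = 0.8155 d⁻¹.
First-order decay: C = 29.07·exp(−k·t) = 29.07·0.8485 = 24.66 mg/L.

24.7 mg/L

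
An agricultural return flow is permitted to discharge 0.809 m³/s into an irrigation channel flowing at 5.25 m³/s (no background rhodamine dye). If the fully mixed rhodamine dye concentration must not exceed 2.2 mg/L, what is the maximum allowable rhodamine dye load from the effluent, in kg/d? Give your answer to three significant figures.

1150 kg/d

Mass balance at the limit: 5.250·0 + 0.8090·Cₑ = 6.059·2.2 → Cₑ = 16.48 mg/L.
Load = 0.8090 m³/s × 16.48 g/m³ × 86 400 s/d = 1152 kg/d.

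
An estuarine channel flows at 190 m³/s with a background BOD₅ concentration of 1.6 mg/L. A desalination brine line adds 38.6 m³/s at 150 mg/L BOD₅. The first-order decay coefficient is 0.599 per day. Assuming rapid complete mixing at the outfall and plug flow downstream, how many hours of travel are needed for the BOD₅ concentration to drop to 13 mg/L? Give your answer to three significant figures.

After mixing, C = (190.0·1.600 + 38.60·150.0) / 228.6 = 6094/228.6 = 26.66 mg/L.
26.66·exp(−k·t) = 13 → t = ln(26.66/13)/k = 103600 s = 28.77 h.

28.8 h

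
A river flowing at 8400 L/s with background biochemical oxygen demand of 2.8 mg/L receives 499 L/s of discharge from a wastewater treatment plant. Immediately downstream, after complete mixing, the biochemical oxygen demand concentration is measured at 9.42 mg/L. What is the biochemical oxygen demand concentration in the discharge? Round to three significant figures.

Mass balance: 8400·2.800 + 499.0·Cₑ = 8899·9.420
→ Cₑ = (8899·9.420 − 8400·2.800) / 499.0 = 120.9 mg/L.

121 mg/L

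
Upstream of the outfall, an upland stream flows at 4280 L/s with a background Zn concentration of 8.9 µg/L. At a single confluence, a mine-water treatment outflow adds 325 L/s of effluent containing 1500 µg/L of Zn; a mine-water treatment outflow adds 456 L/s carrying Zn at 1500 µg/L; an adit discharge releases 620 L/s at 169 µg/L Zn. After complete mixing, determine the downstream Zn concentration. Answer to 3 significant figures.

Conservation of mass: C = (4280·8.900 + 325.0·1500 + 456.0·1500 + 620.0·169.0) / 5681 = 1314000/5681 = 231.4 µg/L.

231 µg/L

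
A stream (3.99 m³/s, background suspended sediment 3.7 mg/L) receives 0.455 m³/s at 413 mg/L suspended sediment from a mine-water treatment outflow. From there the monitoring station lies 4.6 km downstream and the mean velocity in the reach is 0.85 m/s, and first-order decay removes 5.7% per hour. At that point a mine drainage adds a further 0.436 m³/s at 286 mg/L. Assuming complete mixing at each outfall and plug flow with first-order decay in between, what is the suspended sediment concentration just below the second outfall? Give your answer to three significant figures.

63.6 mg/L

Conservation of mass: C = (3.990·3.700 + 0.4550·413.0) / 4.445 = 202.7/4.445 = 45.60 mg/L; combined flow 4.445 m³/s.
Travel time t = 4.6·1000 / 0.85 = 5412 s = 1.503 h.
5.7%/h lost → k = −ln(1 − 0.057) = 0.05869 h⁻¹.
First-order decay: C = 45.60·exp(−k·t) = 45.60·0.9156 = 41.75 mg/L.
At the second outfall, C = (4.445·41.75 + 0.4360·286.0) / (4.445 + 0.4360) = 63.56 mg/L.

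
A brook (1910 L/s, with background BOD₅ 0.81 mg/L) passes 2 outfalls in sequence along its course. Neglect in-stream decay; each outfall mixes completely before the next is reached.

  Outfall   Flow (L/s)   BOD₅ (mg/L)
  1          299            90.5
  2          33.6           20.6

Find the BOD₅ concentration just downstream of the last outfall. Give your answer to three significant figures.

13.1 mg/L

After outfall 1: Q = 1910 + 299.0 = 2209 L/s; C = (1910·0.8100 + 299.0·90.50)/2209 = 12.95 mg/L.
After outfall 2: Q = 2209 + 33.60 = 2243 L/s; C = (2209·12.95 + 33.60·20.60)/2243 = 13.06 mg/L.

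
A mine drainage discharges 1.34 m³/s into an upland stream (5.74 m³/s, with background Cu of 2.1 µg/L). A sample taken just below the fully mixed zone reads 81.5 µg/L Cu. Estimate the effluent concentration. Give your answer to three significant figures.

Mass balance: 5.740·2.100 + 1.340·Cₑ = 7.080·81.50
→ Cₑ = (7.080·81.50 − 5.740·2.100) / 1.340 = 421.6 µg/L.

422 µg/L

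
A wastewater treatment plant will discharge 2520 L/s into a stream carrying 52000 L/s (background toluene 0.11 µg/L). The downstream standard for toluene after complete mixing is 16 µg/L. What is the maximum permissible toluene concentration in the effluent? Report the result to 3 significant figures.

344 µg/L

At the limit, (Qr·Cr + Qe·Cₑ)/(Qr + Qe) = 16:
Cₑ = (54520·16 − 52000·0.1100) / 2520 = 343.9 µg/L.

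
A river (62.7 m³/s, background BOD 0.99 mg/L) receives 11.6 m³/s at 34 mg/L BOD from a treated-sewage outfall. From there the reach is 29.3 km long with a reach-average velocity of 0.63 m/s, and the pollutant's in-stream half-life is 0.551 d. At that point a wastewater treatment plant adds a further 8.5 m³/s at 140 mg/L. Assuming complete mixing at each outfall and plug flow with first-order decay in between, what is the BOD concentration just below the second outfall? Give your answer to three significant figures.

17.2 mg/L

Flow-weighted average: C = (62.70·0.9900 + 11.60·34.00) / 74.30 = 456.5/74.30 = 6.144 mg/L; combined flow 74.30 m³/s.
Travel time t = 29.3·1000 / 0.63 = 46510 s = 12.92 h.
Half-life 0.551 d → k = ln 2 / 0.551 = 1.258 d⁻¹.
After decay, C = 6.144 × e^(−kt) = 6.144 × 0.5081 = 3.121 mg/L.
Second outfall: C = (74.30·3.121 + 8.500·140.0)/82.80 = 17.17 mg/L.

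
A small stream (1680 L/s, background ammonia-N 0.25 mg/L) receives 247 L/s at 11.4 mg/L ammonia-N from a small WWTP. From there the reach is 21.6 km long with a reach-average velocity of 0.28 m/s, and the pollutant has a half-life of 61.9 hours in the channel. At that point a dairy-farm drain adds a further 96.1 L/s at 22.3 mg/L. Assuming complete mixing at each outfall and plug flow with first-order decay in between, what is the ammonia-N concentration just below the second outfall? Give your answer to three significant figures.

Flow-weighted average: C = (1680·0.2500 + 247.0·11.40) / 1927 = 3236/1927 = 1.679 mg/L; combined flow 1927 L/s.
Travel time t = 21.6·1000 / 0.28 = 77140 s = 21.43 h.
Half-life 61.9 h → k = ln 2 / 61.9 = 0.01120 h⁻¹ = 0.2687 d⁻¹.
Decay over the reach: 1.679·exp(−kt) = 1.679·0.7867 = 1.321 mg/L.
Second outfall: C = (1927·1.321 + 96.10·22.30)/2023 = 2.317 mg/L.

2.32 mg/L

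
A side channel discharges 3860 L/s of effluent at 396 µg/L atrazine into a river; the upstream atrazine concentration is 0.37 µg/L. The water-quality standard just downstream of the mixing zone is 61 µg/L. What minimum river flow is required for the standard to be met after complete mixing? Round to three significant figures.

Set C_mix = 61: (Q·0.3700 + 3860·396.0) / (Q + 3860) = 61
→ Q = 3860·(396.0 − 61)/(61 − 0.3700) = 21330 L/s.

21300 L/s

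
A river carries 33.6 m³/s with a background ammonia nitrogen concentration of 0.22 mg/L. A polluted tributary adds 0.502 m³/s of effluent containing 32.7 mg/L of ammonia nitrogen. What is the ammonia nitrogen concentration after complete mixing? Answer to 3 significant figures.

Conservation of mass: C = (33.60·0.2200 + 0.5020·32.70) / 34.10 = 23.81/34.10 = 0.6981 mg/L.

0.698 mg/L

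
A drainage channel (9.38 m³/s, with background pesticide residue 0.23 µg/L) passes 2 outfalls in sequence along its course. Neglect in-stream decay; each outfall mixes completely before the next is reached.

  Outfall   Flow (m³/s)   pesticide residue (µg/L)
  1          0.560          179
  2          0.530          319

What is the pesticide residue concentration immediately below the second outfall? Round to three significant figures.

25.9 µg/L

Below outfall 1: Q → 9.940 m³/s, C = (9.380·0.2300 + 0.5600·179.0)/9.940 = 10.30 µg/L.
Below outfall 2: Q → 10.47 m³/s, C = (9.940·10.30 + 0.5300·319.0)/10.47 = 25.93 µg/L.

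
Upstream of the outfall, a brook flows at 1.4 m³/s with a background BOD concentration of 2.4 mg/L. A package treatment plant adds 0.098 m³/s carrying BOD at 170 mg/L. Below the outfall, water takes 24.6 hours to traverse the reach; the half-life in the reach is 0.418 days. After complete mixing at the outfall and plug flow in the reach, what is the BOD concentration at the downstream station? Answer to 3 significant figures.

Mixed concentration C = ΣQC/ΣQ = (1.400·2.400 + 0.09800·170.0) / 1.498 = 20.02/1.498 = 13.36 mg/L.
Half-life 0.418 d → k = ln 2 / 0.418 = 1.658 d⁻¹.
Decay over the reach: 13.36·exp(−kt) = 13.36·0.1827 = 2.442 mg/L.

2.44 mg/L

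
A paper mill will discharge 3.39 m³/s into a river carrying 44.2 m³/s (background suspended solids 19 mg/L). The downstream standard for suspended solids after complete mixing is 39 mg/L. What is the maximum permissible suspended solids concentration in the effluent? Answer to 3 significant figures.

300 mg/L

At the limit, (Qr·Cr + Qe·Cₑ)/(Qr + Qe) = 39:
Cₑ = (47.59·39 − 44.20·19.00) / 3.390 = 299.8 mg/L.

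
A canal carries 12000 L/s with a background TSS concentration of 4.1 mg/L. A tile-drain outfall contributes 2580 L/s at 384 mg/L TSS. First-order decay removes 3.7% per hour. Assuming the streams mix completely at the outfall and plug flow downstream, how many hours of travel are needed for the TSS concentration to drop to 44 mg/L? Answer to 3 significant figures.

12.8 h

After mixing, C = (12000·4.100 + 2580·384.0) / 14580 = 1040000/14580 = 71.33 mg/L.
3.7%/h lost → k = −ln(1 − 0.037) = 0.03770 h⁻¹.
71.33·exp(−k·t) = 44 → t = ln(71.33/44)/k = 46130 s = 12.81 h.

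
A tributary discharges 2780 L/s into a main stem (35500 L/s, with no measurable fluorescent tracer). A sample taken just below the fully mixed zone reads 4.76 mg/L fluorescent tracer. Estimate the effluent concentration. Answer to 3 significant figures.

65.5 mg/L

Mass balance: 35500·0 + 2780·Cₑ = 38280·4.760
→ Cₑ = (38280·4.760 − 35500·0) / 2780 = 65.54 mg/L.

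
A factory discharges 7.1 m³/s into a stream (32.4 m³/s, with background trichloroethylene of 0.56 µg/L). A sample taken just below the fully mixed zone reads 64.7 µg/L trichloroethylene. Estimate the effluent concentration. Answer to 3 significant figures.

Mass balance: 32.40·0.5600 + 7.100·Cₑ = 39.50·64.70
→ Cₑ = (39.50·64.70 − 32.40·0.5600) / 7.100 = 357.4 µg/L.

357 µg/L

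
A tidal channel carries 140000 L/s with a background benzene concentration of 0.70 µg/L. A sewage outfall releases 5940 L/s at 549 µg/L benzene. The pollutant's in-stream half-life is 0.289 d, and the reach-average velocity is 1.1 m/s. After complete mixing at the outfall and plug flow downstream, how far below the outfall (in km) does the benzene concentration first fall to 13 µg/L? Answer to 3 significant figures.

22.6 km

Flow-weighted average: C = (140000·0.7000 + 5940·549.0) / 145900 = 3359000/145900 = 23.02 µg/L.
Half-life 0.289 d → k = ln 2 / 0.289 = 2.398 d⁻¹.
Set 23.02·exp(−k·t) = 13 → t = ln(23.02/13)/k = 20580 s = 5.716 h.
Distance = v·t = 1.1·20580 = 22640 m = 22.64 km.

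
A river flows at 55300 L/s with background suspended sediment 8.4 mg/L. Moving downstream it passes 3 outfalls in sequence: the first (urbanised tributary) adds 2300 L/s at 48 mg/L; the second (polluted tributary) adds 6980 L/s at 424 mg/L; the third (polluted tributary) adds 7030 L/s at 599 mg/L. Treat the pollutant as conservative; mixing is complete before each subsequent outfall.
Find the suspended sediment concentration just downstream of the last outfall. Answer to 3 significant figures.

After outfall 1: Q = 55300 + 2300 = 57600 L/s; C = (55300·8.400 + 2300·48.00)/57600 = 9.981 mg/L.
After outfall 2: Q = 57600 + 6980 = 64580 L/s; C = (57600·9.981 + 6980·424.0)/64580 = 54.73 mg/L.
After outfall 3: Q = 64580 + 7030 = 71610 L/s; C = (64580·54.73 + 7030·599.0)/71610 = 108.2 mg/L.

108 mg/L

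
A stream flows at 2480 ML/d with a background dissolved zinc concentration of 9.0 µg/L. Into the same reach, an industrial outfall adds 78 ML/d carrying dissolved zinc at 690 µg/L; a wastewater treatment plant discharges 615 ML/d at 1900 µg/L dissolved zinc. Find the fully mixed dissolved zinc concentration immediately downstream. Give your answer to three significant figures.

Flow-weighted average: C = (2480·9.000 + 78.00·690.0 + 615.0·1900) / 3173 = 1245000/3173 = 392.3 µg/L.

392 µg/L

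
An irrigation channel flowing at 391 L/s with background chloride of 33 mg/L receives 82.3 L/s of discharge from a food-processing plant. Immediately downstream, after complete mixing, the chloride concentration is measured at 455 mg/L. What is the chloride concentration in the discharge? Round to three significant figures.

Mass balance: 391.0·33.00 + 82.30·Cₑ = 473.3·455.0
→ Cₑ = (473.3·455.0 − 391.0·33.00) / 82.30 = 2460 mg/L.

2460 mg/L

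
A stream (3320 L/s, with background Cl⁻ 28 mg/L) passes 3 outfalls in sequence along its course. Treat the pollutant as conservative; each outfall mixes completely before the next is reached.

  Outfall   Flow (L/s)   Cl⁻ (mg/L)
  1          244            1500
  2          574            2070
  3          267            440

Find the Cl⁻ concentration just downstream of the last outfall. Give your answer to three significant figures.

Outfall 1: combined Q = 3564 L/s; C = (3320·28.00 + 244.0·1500)/3564 = 128.8 mg/L.
Outfall 2: combined Q = 4138 L/s; C = (3564·128.8 + 574.0·2070)/4138 = 398.1 mg/L.
Outfall 3: combined Q = 4405 L/s; C = (4138·398.1 + 267.0·440.0)/4405 = 400.6 mg/L.

401 mg/L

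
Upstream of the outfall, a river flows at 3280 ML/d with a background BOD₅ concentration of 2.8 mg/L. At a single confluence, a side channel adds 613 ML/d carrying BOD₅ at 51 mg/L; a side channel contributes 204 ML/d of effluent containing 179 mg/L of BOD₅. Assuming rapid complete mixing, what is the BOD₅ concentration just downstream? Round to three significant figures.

Flow-weighted average: C = (3280·2.800 + 613.0·51.00 + 204.0·179.0) / 4097 = 76960/4097 = 18.79 mg/L.

18.8 mg/L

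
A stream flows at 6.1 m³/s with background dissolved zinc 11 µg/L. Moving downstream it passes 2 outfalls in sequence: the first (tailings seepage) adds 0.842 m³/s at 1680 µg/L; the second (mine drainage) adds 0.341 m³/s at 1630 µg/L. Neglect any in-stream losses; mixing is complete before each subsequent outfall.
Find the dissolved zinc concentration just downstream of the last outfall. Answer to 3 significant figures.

280 µg/L

Outfall 1: combined Q = 6.942 m³/s; C = (6.100·11.00 + 0.8420·1680)/6.942 = 213.4 µg/L.
Outfall 2: combined Q = 7.283 m³/s; C = (6.942·213.4 + 0.3410·1630)/7.283 = 279.8 µg/L.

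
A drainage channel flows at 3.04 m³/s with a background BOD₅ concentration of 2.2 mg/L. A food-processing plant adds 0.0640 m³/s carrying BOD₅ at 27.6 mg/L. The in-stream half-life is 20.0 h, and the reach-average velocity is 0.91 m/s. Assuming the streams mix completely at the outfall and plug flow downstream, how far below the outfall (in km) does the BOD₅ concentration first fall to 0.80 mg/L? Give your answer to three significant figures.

116 km

Flow-weighted average: C = (3.040·2.200 + 0.06400·27.60) / 3.104 = 8.454/3.104 = 2.724 mg/L.
Half-life 20.0 h → k = ln 2 / 20.0 = 0.03466 h⁻¹ = 0.8318 d⁻¹.
Set 2.724·exp(−k·t) = 0.80 → t = ln(2.724/0.80)/k = 127300 s = 35.35 h.
Distance = v·t = 0.91·127300 = 115800 m = 115.8 km.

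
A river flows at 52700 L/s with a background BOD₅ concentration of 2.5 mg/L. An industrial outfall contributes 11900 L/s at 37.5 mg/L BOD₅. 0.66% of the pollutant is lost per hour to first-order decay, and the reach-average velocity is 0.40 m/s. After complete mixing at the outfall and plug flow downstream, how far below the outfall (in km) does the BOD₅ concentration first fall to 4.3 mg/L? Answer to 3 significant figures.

159 km

After mixing, C = (52700·2.500 + 11900·37.50) / 64600 = 578000/64600 = 8.947 mg/L.
0.66%/h lost → k = −ln(1 − 0.0066) = 0.006622 h⁻¹.
Set 8.947·exp(−k·t) = 4.3 → t = ln(8.947/4.3)/k = 398400 s = 110.7 h.
Distance = v·t = 0.40·398400 = 159300 m = 159.3 km.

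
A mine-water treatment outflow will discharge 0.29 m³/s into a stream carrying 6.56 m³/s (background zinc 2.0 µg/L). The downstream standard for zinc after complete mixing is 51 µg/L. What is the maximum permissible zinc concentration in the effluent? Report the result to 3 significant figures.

1160 µg/L

At the limit, (Qr·Cr + Qe·Cₑ)/(Qr + Qe) = 51:
Cₑ = (6.850·51 − 6.560·2.000) / 0.2900 = 1159 µg/L.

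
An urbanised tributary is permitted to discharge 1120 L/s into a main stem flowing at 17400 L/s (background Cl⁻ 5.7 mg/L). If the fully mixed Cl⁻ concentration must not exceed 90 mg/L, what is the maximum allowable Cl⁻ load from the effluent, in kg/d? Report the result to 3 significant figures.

Mass balance at the limit: 17400·5.700 + 1120·Cₑ = 18520·90 → Cₑ = 1400 mg/L.
1120 L/s = 1.120 m³/s. Load = 1.120 m³/s × 1400 g/m³ × 86 400 s/d = 135400 kg/d.

135000 kg/d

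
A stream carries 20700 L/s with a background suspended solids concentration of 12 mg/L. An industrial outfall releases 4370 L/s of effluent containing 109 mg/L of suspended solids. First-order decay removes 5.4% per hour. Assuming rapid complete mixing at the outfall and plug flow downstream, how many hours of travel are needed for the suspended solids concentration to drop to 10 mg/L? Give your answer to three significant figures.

Mass balance: C = (20700·12.00 + 4370·109.0) / 25070 = 724700/25070 = 28.91 mg/L.
5.4%/h lost → k = −ln(1 − 0.054) = 0.05551 h⁻¹.
28.91·exp(−k·t) = 10 → t = ln(28.91/10)/k = 68840 s = 19.12 h.

19.1 h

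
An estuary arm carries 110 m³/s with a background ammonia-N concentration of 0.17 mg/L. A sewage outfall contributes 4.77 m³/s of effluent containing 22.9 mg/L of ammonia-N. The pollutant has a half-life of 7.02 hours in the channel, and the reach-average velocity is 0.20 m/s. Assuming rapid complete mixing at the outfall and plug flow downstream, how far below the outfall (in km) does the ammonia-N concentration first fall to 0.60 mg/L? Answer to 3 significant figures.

4.52 km

Conservation of mass: C = (110.0·0.1700 + 4.770·22.90) / 114.8 = 127.9/114.8 = 1.115 mg/L.
Half-life 7.02 h → k = ln 2 / 7.02 = 0.09874 h⁻¹ = 2.370 d⁻¹.
Set 1.115·exp(−k·t) = 0.60 → t = ln(1.115/0.60)/k = 22580 s = 6.273 h.
Distance = v·t = 0.20·22580 = 4517 m = 4.517 km.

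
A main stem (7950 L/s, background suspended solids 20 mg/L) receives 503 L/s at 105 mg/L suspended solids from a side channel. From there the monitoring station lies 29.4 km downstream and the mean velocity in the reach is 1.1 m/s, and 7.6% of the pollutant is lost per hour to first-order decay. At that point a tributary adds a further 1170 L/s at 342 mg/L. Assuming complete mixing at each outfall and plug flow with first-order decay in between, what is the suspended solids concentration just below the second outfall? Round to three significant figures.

53.8 mg/L

After mixing, C = (7950·20.00 + 503.0·105.0) / 8453 = 211800/8453 = 25.06 mg/L; combined flow 8453 L/s.
Travel time t = 29.4·1000 / 1.1 = 26730 s = 7.424 h.
7.6%/h lost → k = −ln(1 − 0.076) = 0.07904 h⁻¹.
Decay over the reach: 25.06·exp(−kt) = 25.06·0.5561 = 13.93 mg/L.
Second outfall: C = (8453·13.93 + 1170·342.0)/9623 = 53.82 mg/L.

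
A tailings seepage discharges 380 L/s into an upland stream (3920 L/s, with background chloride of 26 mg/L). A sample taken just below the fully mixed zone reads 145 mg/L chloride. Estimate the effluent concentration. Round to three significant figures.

Mass balance: 3920·26.00 + 380.0·Cₑ = 4300·145.0
→ Cₑ = (4300·145.0 − 3920·26.00) / 380.0 = 1373 mg/L.

1370 mg/L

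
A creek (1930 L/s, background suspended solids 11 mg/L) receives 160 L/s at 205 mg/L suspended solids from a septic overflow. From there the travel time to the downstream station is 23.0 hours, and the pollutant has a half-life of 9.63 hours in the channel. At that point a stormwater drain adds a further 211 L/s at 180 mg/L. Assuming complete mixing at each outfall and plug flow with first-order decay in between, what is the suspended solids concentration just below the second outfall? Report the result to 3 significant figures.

Flow-weighted average: C = (1930·11.00 + 160.0·205.0) / 2090 = 54030/2090 = 25.85 mg/L; combined flow 2090 L/s.
Half-life 9.63 h → k = ln 2 / 9.63 = 0.07198 h⁻¹ = 1.727 d⁻¹.
Decay over the reach: 25.85·exp(−kt) = 25.85·0.1910 = 4.938 mg/L.
Second outfall: C = (2090·4.938 + 211.0·180.0)/2301 = 20.99 mg/L.

21.0 mg/L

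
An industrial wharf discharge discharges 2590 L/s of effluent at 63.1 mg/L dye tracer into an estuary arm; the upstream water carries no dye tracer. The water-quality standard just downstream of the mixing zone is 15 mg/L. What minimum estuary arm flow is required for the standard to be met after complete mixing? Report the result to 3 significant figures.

Set C_mix = 15: (Q·0 + 2590·63.10) / (Q + 2590) = 15
→ Q = 2590·(63.10 − 15)/(15 − 0) = 8305 L/s.

8310 L/s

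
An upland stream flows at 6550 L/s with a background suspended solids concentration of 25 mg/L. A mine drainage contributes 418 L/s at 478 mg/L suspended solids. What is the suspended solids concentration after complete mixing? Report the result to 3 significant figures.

After mixing, C = (6550·25.00 + 418.0·478.0) / 6968 = 363600/6968 = 52.17 mg/L.

52.2 mg/L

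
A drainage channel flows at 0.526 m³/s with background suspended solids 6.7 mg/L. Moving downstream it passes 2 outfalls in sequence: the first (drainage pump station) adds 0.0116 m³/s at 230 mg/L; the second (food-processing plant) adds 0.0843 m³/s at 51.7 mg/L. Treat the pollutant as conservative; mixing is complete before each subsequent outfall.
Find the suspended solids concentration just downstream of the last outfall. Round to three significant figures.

Below outfall 1: Q → 0.5376 m³/s, C = (0.5260·6.700 + 0.01160·230.0)/0.5376 = 11.52 mg/L.
Below outfall 2: Q → 0.6219 m³/s, C = (0.5376·11.52 + 0.08430·51.70)/0.6219 = 16.96 mg/L.

17.0 mg/L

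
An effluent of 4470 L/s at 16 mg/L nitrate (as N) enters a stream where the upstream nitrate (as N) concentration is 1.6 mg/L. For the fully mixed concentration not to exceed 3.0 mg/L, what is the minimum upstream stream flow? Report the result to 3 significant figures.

41500 L/s

Set C_mix = 3.0: (Q·1.600 + 4470·16.00) / (Q + 4470) = 3.0
→ Q = 4470·(16.00 − 3.0)/(3.0 − 1.600) = 41510 L/s.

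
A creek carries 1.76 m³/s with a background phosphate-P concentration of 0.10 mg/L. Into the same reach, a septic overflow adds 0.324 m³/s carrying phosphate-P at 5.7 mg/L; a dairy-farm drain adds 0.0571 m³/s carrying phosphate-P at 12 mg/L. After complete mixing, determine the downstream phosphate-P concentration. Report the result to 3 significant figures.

Flow-weighted average: C = (1.760·0.1000 + 0.3240·5.700 + 0.05710·12.00) / 2.141 = 2.708/2.141 = 1.265 mg/L.

1.26 mg/L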